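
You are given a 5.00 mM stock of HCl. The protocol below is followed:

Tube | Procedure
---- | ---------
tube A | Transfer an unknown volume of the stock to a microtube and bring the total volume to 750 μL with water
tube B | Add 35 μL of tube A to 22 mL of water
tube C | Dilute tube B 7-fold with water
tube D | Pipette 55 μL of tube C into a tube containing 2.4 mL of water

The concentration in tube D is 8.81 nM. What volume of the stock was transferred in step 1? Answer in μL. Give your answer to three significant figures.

260 μL

Step 1: v brought to 750 μL → factor = 750 μL/v
Step 2: 35 μL + 22 mL = 22035 μL total → factor 22035/35 = 629.57
Step 3: 7-fold → factor 7
Step 4: 55 μL + 2.4 mL = 2455 μL total → factor 2455/55 = 44.636
Product of known-step factors = 1.9671 × 10^5
Overall factor = 5.00 mM / (8.81 nM) = 5.6754 × 10^5
Step-1 factor = 5.6754 × 10^5 / 1.9671 × 10^5 = 2.8851
v = 750 μL / 2.8851 = 260 μL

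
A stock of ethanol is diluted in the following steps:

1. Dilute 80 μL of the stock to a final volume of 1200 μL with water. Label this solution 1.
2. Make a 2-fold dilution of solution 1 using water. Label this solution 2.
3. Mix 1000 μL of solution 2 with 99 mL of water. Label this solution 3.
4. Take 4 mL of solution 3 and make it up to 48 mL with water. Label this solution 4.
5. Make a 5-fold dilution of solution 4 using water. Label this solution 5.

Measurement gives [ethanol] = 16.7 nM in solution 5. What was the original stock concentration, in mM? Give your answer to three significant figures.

Step 1: 80 μL brought to 1200 μL → factor 1200/80 = 15
Step 2: 2-fold → factor 2
Step 3: 1000 μL + 99 mL = 1 × 10^5 μL total → factor 1 × 10^5/1000 = 100
Step 4: 4 mL brought to 48 mL → factor 48/4 = 12
Step 5: 5-fold → factor 5
Overall dilution factor = 15 × 2 × 100 × 12 × 5 = 1.8 × 10^5
Stock = 16.7 nM × 1.8 × 10^5 = 3.006 × 10^6 nM = 3.01 mM

3.01 mM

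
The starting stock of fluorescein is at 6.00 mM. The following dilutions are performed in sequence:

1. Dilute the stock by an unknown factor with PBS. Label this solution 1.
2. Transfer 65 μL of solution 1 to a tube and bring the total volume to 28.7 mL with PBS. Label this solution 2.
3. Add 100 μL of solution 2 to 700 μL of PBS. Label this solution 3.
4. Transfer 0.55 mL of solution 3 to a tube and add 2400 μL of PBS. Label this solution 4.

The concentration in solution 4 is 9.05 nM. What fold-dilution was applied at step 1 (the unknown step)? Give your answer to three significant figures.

35.0-fold

Step 1: unknown factor x
Step 2: 65 μL brought to 28.7 mL → factor 28700/65 = 441.54
Step 3: 100 μL + 700 μL = 800 μL total → factor 800/100 = 8
Step 4: 0.55 mL + 2400 μL = 2.95 mL total → factor 2.95/0.55 = 5.3636
Product of known-step factors = 18946
Overall factor = 6.00 mM / (9.05 nM) = 6.6298 × 10^5
x = 6.6298 × 10^5 / 18946 = 35.0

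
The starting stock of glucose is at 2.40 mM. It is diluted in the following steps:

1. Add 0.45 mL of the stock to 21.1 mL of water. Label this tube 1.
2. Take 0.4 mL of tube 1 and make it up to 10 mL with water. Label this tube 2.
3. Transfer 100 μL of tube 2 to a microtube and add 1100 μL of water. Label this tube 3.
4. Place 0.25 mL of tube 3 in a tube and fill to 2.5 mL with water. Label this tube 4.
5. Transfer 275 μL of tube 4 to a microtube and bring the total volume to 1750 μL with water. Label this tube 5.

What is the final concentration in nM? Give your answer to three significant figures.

2.63 nM

Step 1: 0.45 mL + 21.1 mL = 21.55 mL total → factor 21.55/0.45 = 47.889
Step 2: 0.4 mL brought to 10 mL → factor 10/0.4 = 25
Step 3: 100 μL + 1100 μL = 1200 μL total → factor 1200/100 = 12
Step 4: 0.25 mL brought to 2.5 mL → factor 2.5/0.25 = 10
Step 5: 275 μL brought to 1750 μL → factor 1750/275 = 6.3636
Overall dilution factor = 47.889 × 25 × 12 × 10 × 6.3636 = 9.1424 × 10^5
Final = 2.40 mM / 9.1424 × 10^5 = 2.625 × 10^-6 mM = 2.63 nM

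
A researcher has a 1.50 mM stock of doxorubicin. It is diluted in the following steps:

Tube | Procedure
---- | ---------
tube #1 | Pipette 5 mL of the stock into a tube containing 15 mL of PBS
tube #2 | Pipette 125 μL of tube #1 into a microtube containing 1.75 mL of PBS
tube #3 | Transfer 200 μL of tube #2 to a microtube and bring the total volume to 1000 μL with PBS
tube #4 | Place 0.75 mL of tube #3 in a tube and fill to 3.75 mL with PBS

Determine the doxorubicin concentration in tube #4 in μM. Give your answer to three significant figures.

1.00 μM

Step 1: 5 mL + 15 mL = 20 mL total → factor 20/5 = 4
Step 2: 125 μL + 1.75 mL = 1875 μL total → factor 1875/125 = 15
Step 3: 200 μL brought to 1000 μL → factor 1000/200 = 5
Step 4: 0.75 mL brought to 3.75 mL → factor 3.75/0.75 = 5
Overall dilution factor = 4 × 15 × 5 × 5 = 1500
Final = 1.50 mM / 1500 = 0.001000 mM = 1.00 μM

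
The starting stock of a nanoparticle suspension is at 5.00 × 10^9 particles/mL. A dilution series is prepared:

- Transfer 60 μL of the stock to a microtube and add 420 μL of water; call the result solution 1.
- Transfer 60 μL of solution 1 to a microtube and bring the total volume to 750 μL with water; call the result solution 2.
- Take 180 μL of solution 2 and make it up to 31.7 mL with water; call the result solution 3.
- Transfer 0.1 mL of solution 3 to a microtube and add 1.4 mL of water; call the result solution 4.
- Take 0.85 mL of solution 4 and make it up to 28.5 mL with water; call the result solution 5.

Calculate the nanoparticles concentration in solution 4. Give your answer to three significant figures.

Step 1: 60 μL + 420 μL = 480 μL total → factor 480/60 = 8
Step 2: 60 μL brought to 750 μL → factor 750/60 = 12.5
Step 3: 180 μL brought to 31.7 mL → factor 31700/180 = 176.11
Step 4: 0.1 mL + 1.4 mL = 1.5 mL total → factor 1.5/0.1 = 15
Dilution factor through solution 4 = 8 × 12.5 × 176.11 × 15 = 2.6417 × 10^5
[solution 4] = 5.00 × 10^9 particles/mL / 2.6417 × 10^5 = 1.89 × 10^4 particles/mL

1.89 × 10^4 particles/mL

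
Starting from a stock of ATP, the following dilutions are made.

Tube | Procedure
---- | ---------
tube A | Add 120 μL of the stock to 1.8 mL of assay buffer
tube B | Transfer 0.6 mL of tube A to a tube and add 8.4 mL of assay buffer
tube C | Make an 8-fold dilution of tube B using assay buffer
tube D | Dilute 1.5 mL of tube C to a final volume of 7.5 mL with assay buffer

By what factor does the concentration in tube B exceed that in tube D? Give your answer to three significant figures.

40.0

Step 1: 120 μL + 1.8 mL = 1920 μL total → factor 1920/120 = 16
Step 2: 0.6 mL + 8.4 mL = 9 mL total → factor 9/0.6 = 15
Step 3: 8-fold → factor 8
Step 4: 1.5 mL brought to 7.5 mL → factor 7.5/1.5 = 5
Dilution factor to tube B = 240; to tube D = 9600
[tube B]/[tube D] = (factor to tube D)/(factor to tube B) = 9600/240 = 40.0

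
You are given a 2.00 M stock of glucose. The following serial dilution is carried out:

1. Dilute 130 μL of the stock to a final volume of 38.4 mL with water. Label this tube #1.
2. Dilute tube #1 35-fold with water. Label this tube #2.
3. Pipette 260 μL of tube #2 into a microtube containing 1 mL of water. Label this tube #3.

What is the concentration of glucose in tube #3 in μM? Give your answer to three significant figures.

Step 1: 130 μL brought to 38.4 mL → factor 38400/130 = 295.38
Step 2: 35-fold → factor 35
Step 3: 260 μL + 1 mL = 1260 μL total → factor 1260/260 = 4.8462
Overall dilution factor = 295.38 × 35 × 4.8462 = 50102
Final = 2.00 M / 50102 = 3.992 × 10^-5 M = 39.9 μM

39.9 μM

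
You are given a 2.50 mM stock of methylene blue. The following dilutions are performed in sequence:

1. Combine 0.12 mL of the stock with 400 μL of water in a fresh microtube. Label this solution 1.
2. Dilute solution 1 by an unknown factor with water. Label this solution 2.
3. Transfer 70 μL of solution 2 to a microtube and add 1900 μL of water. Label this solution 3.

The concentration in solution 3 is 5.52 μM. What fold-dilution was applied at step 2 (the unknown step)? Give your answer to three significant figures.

Step 1: 0.12 mL + 400 μL = 0.52 mL total → factor 0.52/0.12 = 4.3333
Step 2: unknown factor x
Step 3: 70 μL + 1900 μL = 1970 μL total → factor 1970/70 = 28.143
Product of known-step factors = 121.95
Overall factor = 2.50 mM / (5.52 μM) = 452.9
x = 452.9 / 121.95 = 3.71

3.71-fold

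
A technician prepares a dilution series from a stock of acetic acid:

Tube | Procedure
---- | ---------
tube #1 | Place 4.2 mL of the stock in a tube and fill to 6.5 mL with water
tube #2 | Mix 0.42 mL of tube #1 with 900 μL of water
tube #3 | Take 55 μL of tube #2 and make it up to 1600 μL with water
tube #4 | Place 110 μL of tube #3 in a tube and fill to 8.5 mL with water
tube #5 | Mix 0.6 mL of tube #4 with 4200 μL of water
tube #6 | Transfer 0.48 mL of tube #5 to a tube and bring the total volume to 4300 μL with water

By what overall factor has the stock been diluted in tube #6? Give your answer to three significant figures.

Step 1: 4.2 mL brought to 6.5 mL → factor 6.5/4.2 = 1.5476
Step 2: 0.42 mL + 900 μL = 1.32 mL total → factor 1.32/0.42 = 3.1429
Step 3: 55 μL brought to 1600 μL → factor 1600/55 = 29.091
Step 4: 110 μL brought to 8.5 mL → factor 8500/110 = 77.273
Step 5: 0.6 mL + 4200 μL = 4.8 mL total → factor 4.8/0.6 = 8
Step 6: 0.48 mL brought to 4300 μL → factor 4.3/0.48 = 8.9583
Overall dilution factor = 1.5476 × 3.1429 × 29.091 × 77.273 × 8 × 8.9583 = 7.8359 × 10^5

7.84 × 10^5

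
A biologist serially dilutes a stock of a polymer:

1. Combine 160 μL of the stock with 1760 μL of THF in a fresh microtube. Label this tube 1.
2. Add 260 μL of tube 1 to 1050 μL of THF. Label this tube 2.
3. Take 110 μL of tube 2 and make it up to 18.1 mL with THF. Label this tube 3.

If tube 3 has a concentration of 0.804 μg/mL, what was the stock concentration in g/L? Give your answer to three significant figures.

8.00 g/L

Step 1: 160 μL + 1760 μL = 1920 μL total → factor 1920/160 = 12
Step 2: 260 μL + 1050 μL = 1310 μL total → factor 1310/260 = 5.0385
Step 3: 110 μL brought to 18.1 mL → factor 18100/110 = 164.55
Overall dilution factor = 12 × 5.0385 × 164.55 = 9948.7
Stock = 0.804 μg/mL × 9948.7 = 7999 μg/mL = 8.00 g/L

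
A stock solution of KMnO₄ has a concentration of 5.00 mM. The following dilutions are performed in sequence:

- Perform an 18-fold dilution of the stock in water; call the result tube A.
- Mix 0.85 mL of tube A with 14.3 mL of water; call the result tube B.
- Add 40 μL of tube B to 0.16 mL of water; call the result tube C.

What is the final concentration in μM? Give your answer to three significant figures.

Step 1: 18-fold → factor 18
Step 2: 0.85 mL + 14.3 mL = 15.15 mL total → factor 15.15/0.85 = 17.824
Step 3: 40 μL + 0.16 mL = 200 μL total → factor 200/40 = 5
Overall dilution factor = 18 × 17.824 × 5 = 1604.1
Final = 5.00 mM / 1604.1 = 0.003117 mM = 3.12 μM

3.12 μM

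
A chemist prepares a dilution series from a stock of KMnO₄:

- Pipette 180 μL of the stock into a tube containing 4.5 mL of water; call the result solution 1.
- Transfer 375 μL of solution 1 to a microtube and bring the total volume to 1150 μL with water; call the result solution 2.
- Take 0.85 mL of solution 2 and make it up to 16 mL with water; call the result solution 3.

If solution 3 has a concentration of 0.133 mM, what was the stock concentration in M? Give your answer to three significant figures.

0.200 M

Step 1: 180 μL + 4.5 mL = 4680 μL total → factor 4680/180 = 26
Step 2: 375 μL brought to 1150 μL → factor 1150/375 = 3.0667
Step 3: 0.85 mL brought to 16 mL → factor 16/0.85 = 18.824
Overall dilution factor = 26 × 3.0667 × 18.824 = 1500.9
Stock = 0.133 mM × 1500.9 = 199.6 mM = 0.200 M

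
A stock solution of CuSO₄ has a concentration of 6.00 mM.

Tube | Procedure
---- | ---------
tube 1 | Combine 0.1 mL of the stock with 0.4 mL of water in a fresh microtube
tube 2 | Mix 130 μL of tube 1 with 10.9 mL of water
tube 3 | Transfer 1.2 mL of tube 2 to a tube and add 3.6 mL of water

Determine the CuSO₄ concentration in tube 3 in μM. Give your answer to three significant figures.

Step 1: 0.1 mL + 0.4 mL = 0.5 mL total → factor 0.5/0.1 = 5
Step 2: 130 μL + 10.9 mL = 11030 μL total → factor 11030/130 = 84.846
Step 3: 1.2 mL + 3.6 mL = 4.8 mL total → factor 4.8/1.2 = 4
Overall dilution factor = 5 × 84.846 × 4 = 1696.9
Final = 6.00 mM / 1696.9 = 0.003536 mM = 3.54 μM

3.54 μM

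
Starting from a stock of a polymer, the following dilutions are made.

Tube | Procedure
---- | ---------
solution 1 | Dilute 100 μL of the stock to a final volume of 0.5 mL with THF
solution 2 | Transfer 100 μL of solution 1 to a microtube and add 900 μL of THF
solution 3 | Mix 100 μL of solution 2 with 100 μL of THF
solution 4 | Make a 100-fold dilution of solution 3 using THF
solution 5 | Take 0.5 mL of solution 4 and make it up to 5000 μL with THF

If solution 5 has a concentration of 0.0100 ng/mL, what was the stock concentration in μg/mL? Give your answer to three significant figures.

Step 1: 100 μL brought to 0.5 mL → factor 500/100 = 5
Step 2: 100 μL + 900 μL = 1000 μL total → factor 1000/100 = 10
Step 3: 100 μL + 100 μL = 200 μL total → factor 200/100 = 2
Step 4: 100-fold → factor 100
Step 5: 0.5 mL brought to 5000 μL → factor 5/0.5 = 10
Overall dilution factor = 5 × 10 × 2 × 100 × 10 = 1 × 10^5
Stock = 0.0100 ng/mL × 1 × 10^5 = 1000 ng/mL = 1.00 μg/mL

1.00 μg/mL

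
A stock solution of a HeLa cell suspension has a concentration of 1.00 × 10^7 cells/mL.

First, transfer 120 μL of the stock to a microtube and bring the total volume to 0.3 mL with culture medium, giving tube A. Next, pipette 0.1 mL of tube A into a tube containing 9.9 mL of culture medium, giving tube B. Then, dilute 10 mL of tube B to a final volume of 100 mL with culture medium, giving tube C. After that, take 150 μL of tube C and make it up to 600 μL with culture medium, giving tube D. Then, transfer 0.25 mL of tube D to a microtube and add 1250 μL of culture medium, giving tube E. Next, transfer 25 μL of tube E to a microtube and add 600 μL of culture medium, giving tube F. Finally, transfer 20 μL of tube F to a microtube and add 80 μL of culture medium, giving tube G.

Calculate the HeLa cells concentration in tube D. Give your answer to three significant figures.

Step 1: 120 μL brought to 0.3 mL → factor 300/120 = 2.5
Step 2: 0.1 mL + 9.9 mL = 10 mL total → factor 10/0.1 = 100
Step 3: 10 mL brought to 100 mL → factor 100/10 = 10
Step 4: 150 μL brought to 600 μL → factor 600/150 = 4
Dilution factor through tube D = 2.5 × 100 × 10 × 4 = 10000
[tube D] = 1.00 × 10^7 cells/mL / 10000 = 1.00 × 10^3 cells/mL

1.00 × 10^3 cells/mL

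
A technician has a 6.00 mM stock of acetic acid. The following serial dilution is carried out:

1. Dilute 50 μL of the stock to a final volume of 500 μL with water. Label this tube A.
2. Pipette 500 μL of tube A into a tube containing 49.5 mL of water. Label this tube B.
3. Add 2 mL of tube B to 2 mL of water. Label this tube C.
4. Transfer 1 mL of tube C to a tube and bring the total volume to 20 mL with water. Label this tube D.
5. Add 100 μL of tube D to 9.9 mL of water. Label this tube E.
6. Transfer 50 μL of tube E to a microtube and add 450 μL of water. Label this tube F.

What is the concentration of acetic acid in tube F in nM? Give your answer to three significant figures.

0.150 nM

Step 1: 50 μL brought to 500 μL → factor 500/50 = 10
Step 2: 500 μL + 49.5 mL = 50000 μL total → factor 50000/500 = 100
Step 3: 2 mL + 2 mL = 4 mL total → factor 4/2 = 2
Step 4: 1 mL brought to 20 mL → factor 20/1 = 20
Step 5: 100 μL + 9.9 mL = 10000 μL total → factor 10000/100 = 100
Step 6: 50 μL + 450 μL = 500 μL total → factor 500/50 = 10
Overall dilution factor = 10 × 100 × 2 × 20 × 100 × 10 = 4 × 10^7
Final = 6.00 mM / 4 × 10^7 = 1.500 × 10^-7 mM = 0.150 nM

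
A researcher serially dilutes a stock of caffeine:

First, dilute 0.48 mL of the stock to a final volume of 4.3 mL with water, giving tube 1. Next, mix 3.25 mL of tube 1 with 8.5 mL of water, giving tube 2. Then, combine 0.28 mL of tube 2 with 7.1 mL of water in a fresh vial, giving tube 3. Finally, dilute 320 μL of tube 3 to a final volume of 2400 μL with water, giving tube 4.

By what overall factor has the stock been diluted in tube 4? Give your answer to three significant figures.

6.40 × 10^3

Step 1: 0.48 mL brought to 4.3 mL → factor 4.3/0.48 = 8.9583
Step 2: 3.25 mL + 8.5 mL = 11.75 mL total → factor 11.75/3.25 = 3.6154
Step 3: 0.28 mL + 7.1 mL = 7.38 mL total → factor 7.38/0.28 = 26.357
Step 4: 320 μL brought to 2400 μL → factor 2400/320 = 7.5
Overall dilution factor = 8.9583 × 3.6154 × 26.357 × 7.5 = 6402.4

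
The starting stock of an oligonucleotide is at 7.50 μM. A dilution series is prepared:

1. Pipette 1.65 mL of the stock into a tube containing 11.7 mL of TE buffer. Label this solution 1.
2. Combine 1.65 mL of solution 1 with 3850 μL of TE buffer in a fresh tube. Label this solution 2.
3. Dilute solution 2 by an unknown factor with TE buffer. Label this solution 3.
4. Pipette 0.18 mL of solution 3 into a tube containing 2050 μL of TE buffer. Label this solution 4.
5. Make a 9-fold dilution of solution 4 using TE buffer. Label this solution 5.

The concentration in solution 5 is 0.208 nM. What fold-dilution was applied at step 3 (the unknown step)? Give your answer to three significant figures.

12.0-fold

Step 1: 1.65 mL + 11.7 mL = 13.35 mL total → factor 13.35/1.65 = 8.0909
Step 2: 1.65 mL + 3850 μL = 5.5 mL total → factor 5.5/1.65 = 3.3333
Step 3: unknown factor x
Step 4: 0.18 mL + 2050 μL = 2.23 mL total → factor 2.23/0.18 = 12.389
Step 5: 9-fold → factor 9
Product of known-step factors = 3007.1
Overall factor = 7.50 μM / (0.208 nM) = 36058
x = 36058 / 3007.1 = 12.0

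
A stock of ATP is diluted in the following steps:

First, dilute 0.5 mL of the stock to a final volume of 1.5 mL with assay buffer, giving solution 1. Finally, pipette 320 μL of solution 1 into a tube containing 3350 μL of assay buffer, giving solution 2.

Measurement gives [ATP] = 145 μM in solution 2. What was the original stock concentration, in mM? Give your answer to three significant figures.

Step 1: 0.5 mL brought to 1.5 mL → factor 1.5/0.5 = 3
Step 2: 320 μL + 3350 μL = 3670 μL total → factor 3670/320 = 11.469
Overall dilution factor = 3 × 11.469 = 34.406
Stock = 145 μM × 34.406 = 4989 μM = 4.99 mM

4.99 mM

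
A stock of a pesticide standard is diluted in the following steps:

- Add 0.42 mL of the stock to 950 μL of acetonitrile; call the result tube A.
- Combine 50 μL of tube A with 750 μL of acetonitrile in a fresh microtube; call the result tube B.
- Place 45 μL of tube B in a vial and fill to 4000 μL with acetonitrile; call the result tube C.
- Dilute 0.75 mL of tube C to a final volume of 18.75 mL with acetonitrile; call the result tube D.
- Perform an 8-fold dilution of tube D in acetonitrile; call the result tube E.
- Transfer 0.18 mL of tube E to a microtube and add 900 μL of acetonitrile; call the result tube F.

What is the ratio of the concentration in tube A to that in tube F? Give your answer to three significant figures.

Step 1: 0.42 mL + 950 μL = 1.37 mL total → factor 1.37/0.42 = 3.2619
Step 2: 50 μL + 750 μL = 800 μL total → factor 800/50 = 16
Step 3: 45 μL brought to 4000 μL → factor 4000/45 = 88.889
Step 4: 0.75 mL brought to 18.75 mL → factor 18.75/0.75 = 25
Step 5: 8-fold → factor 8
Step 6: 0.18 mL + 900 μL = 1.08 mL total → factor 1.08/0.18 = 6
Dilution factor to tube A = 3.2619; to tube F = 5.567 × 10^6
[tube A]/[tube F] = (factor to tube F)/(factor to tube A) = 5.567 × 10^6/3.2619 = 1.71 × 10^6

1.71 × 10^6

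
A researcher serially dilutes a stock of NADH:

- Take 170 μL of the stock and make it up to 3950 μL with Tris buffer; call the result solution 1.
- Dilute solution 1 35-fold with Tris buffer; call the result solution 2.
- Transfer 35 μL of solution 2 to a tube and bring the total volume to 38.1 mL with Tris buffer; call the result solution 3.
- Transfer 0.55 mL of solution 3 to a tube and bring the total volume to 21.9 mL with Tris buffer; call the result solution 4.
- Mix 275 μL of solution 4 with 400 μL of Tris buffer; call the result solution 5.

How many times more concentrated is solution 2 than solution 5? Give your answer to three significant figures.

1.06 × 10^5

Step 1: 170 μL brought to 3950 μL → factor 3950/170 = 23.235
Step 2: 35-fold → factor 35
Step 3: 35 μL brought to 38.1 mL → factor 38100/35 = 1088.6
Step 4: 0.55 mL brought to 21.9 mL → factor 21.9/0.55 = 39.818
Step 5: 275 μL + 400 μL = 675 μL total → factor 675/275 = 2.4545
Dilution factor to solution 2 = 813.24; to solution 5 = 8.6522 × 10^7
[solution 2]/[solution 5] = (factor to solution 5)/(factor to solution 2) = 8.6522 × 10^7/813.24 = 1.06 × 10^5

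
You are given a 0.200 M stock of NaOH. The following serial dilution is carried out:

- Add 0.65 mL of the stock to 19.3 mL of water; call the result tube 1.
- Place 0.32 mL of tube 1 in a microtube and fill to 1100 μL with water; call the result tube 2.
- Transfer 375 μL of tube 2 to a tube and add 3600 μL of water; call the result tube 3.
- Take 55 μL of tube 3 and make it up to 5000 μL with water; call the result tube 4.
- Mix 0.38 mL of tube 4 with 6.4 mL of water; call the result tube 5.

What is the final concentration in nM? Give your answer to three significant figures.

110 nM

Step 1: 0.65 mL + 19.3 mL = 19.95 mL total → factor 19.95/0.65 = 30.692
Step 2: 0.32 mL brought to 1100 μL → factor 1.1/0.32 = 3.4375
Step 3: 375 μL + 3600 μL = 3975 μL total → factor 3975/375 = 10.6
Step 4: 55 μL brought to 5000 μL → factor 5000/55 = 90.909
Step 5: 0.38 mL + 6.4 mL = 6.78 mL total → factor 6.78/0.38 = 17.842
Overall dilution factor = 30.692 × 3.4375 × 10.6 × 90.909 × 17.842 = 1.814 × 10^6
Final = 0.200 M / 1.814 × 10^6 = 1.103 × 10^-7 M = 110 nM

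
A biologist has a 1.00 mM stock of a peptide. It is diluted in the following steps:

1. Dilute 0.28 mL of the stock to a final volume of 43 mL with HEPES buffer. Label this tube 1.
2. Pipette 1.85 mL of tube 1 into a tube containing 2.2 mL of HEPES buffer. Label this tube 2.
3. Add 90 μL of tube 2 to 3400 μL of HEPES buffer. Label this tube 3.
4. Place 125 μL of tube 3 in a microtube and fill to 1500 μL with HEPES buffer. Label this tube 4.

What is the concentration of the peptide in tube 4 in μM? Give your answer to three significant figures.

Step 1: 0.28 mL brought to 43 mL → factor 43/0.28 = 153.57
Step 2: 1.85 mL + 2.2 mL = 4.05 mL total → factor 4.05/1.85 = 2.1892
Step 3: 90 μL + 3400 μL = 3490 μL total → factor 3490/90 = 38.778
Step 4: 125 μL brought to 1500 μL → factor 1500/125 = 12
Overall dilution factor = 153.57 × 2.1892 × 38.778 × 12 = 1.5644 × 10^5
Final = 1.00 mM / 1.5644 × 10^5 = 6.392 × 10^-6 mM = 0.00639 μM

0.00639 μM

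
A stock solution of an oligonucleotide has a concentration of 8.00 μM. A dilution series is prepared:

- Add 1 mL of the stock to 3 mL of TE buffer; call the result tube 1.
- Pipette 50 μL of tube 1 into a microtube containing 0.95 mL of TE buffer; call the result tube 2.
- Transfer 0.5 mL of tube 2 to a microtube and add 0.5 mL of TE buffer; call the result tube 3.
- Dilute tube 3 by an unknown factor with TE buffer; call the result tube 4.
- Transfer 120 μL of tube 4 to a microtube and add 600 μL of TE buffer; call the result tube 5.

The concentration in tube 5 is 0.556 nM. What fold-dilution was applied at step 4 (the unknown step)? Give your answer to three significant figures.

Step 1: 1 mL + 3 mL = 4 mL total → factor 4/1 = 4
Step 2: 50 μL + 0.95 mL = 1000 μL total → factor 1000/50 = 20
Step 3: 0.5 mL + 0.5 mL = 1 mL total → factor 1/0.5 = 2
Step 4: unknown factor x
Step 5: 120 μL + 600 μL = 720 μL total → factor 720/120 = 6
Product of known-step factors = 960
Overall factor = 8.00 μM / (0.556 nM) = 14388
x = 14388 / 960 = 15.0

15.0-fold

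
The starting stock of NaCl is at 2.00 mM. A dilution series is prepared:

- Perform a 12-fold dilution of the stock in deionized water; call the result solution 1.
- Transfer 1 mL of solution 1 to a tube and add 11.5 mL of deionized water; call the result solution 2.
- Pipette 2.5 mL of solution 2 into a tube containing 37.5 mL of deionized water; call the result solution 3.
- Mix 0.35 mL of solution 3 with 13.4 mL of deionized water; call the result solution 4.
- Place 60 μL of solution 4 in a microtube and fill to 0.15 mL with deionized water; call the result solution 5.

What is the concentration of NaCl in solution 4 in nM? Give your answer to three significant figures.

Step 1: 12-fold → factor 12
Step 2: 1 mL + 11.5 mL = 12.5 mL total → factor 12.5/1 = 12.5
Step 3: 2.5 mL + 37.5 mL = 40 mL total → factor 40/2.5 = 16
Step 4: 0.35 mL + 13.4 mL = 13.75 mL total → factor 13.75/0.35 = 39.286
Dilution factor through solution 4 = 12 × 12.5 × 16 × 39.286 = 94286
[solution 4] = 2.00 mM / 94286 = 2.121 × 10^-5 mM = 21.2 nM

21.2 nM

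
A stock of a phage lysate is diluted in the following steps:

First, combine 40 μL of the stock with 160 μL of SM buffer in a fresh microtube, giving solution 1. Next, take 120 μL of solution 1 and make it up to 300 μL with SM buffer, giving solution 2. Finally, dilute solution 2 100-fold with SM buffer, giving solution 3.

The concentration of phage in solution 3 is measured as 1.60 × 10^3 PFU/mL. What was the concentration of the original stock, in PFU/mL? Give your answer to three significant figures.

2.00 × 10^6 PFU/mL

Step 1: 40 μL + 160 μL = 200 μL total → factor 200/40 = 5
Step 2: 120 μL brought to 300 μL → factor 300/120 = 2.5
Step 3: 100-fold → factor 100
Overall dilution factor = 5 × 2.5 × 100 = 1250
Stock = 1.60 × 10^3 PFU/mL × 1250 = 2.00 × 10^6 PFU/mL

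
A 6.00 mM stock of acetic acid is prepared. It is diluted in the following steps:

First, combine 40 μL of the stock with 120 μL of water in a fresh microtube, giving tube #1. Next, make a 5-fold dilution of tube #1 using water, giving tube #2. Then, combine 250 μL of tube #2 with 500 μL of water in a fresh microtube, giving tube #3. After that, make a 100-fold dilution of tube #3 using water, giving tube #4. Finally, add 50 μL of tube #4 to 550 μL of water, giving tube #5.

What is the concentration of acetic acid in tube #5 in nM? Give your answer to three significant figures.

83.3 nM

Step 1: 40 μL + 120 μL = 160 μL total → factor 160/40 = 4
Step 2: 5-fold → factor 5
Step 3: 250 μL + 500 μL = 750 μL total → factor 750/250 = 3
Step 4: 100-fold → factor 100
Step 5: 50 μL + 550 μL = 600 μL total → factor 600/50 = 12
Overall dilution factor = 4 × 5 × 3 × 100 × 12 = 72000
Final = 6.00 mM / 72000 = 8.333 × 10^-5 mM = 83.3 nM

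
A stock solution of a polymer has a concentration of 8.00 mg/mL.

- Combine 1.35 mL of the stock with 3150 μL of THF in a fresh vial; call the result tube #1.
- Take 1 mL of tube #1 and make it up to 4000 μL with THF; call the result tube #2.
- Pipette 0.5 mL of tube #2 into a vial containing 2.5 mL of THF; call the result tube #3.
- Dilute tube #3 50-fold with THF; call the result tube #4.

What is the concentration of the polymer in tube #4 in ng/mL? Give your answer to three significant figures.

2.00 × 10^3 ng/mL

Step 1: 1.35 mL + 3150 μL = 4.5 mL total → factor 4.5/1.35 = 3.3333
Step 2: 1 mL brought to 4000 μL → factor 4/1 = 4
Step 3: 0.5 mL + 2.5 mL = 3 mL total → factor 3/0.5 = 6
Step 4: 50-fold → factor 50
Overall dilution factor = 3.3333 × 4 × 6 × 50 = 4000
Final = 8.00 mg/mL / 4000 = 0.002000 mg/mL = 2.00 × 10^3 ng/mL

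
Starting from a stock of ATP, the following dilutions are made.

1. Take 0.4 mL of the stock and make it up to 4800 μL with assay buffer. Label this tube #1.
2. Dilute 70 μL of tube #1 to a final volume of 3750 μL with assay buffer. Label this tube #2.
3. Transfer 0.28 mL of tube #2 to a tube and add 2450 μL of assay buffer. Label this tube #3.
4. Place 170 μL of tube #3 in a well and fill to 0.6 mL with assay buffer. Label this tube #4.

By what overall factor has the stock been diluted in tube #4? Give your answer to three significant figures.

2.21 × 10^4

Step 1: 0.4 mL brought to 4800 μL → factor 4.8/0.4 = 12
Step 2: 70 μL brought to 3750 μL → factor 3750/70 = 53.571
Step 3: 0.28 mL + 2450 μL = 2.73 mL total → factor 2.73/0.28 = 9.75
Step 4: 170 μL brought to 0.6 mL → factor 600/170 = 3.5294
Overall dilution factor = 12 × 53.571 × 9.75 × 3.5294 = 22122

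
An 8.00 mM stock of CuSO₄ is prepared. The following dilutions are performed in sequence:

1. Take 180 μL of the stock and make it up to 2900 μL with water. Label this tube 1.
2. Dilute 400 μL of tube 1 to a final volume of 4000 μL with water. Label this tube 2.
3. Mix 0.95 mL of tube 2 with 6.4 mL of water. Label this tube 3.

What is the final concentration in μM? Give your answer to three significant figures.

Step 1: 180 μL brought to 2900 μL → factor 2900/180 = 16.111
Step 2: 400 μL brought to 4000 μL → factor 4000/400 = 10
Step 3: 0.95 mL + 6.4 mL = 7.35 mL total → factor 7.35/0.95 = 7.7368
Overall dilution factor = 16.111 × 10 × 7.7368 = 1246.5
Final = 8.00 mM / 1246.5 = 0.006418 mM = 6.42 μM

6.42 μM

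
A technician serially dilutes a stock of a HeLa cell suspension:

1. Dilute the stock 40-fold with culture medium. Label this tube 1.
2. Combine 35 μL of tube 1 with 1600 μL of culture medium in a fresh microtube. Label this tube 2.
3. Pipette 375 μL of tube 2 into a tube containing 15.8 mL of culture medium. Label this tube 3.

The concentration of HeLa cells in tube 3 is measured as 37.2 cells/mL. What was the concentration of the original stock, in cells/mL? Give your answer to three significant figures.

3.00 × 10^6 cells/mL

Step 1: 40-fold → factor 40
Step 2: 35 μL + 1600 μL = 1635 μL total → factor 1635/35 = 46.714
Step 3: 375 μL + 15.8 mL = 16175 μL total → factor 16175/375 = 43.133
Overall dilution factor = 40 × 46.714 × 43.133 = 80598
Stock = 37.2 cells/mL × 80598 = 3.00 × 10^6 cells/mL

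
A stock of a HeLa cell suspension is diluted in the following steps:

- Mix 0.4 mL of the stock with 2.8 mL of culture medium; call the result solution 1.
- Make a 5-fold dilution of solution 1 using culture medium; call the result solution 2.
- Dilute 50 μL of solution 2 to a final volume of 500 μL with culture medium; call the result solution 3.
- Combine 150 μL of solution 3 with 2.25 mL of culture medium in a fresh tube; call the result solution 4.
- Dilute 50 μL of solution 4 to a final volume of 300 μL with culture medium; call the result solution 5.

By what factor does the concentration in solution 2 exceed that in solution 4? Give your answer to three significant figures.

Step 1: 0.4 mL + 2.8 mL = 3.2 mL total → factor 3.2/0.4 = 8
Step 2: 5-fold → factor 5
Step 3: 50 μL brought to 500 μL → factor 500/50 = 10
Step 4: 150 μL + 2.25 mL = 2400 μL total → factor 2400/150 = 16
Dilution factor to solution 2 = 40; to solution 4 = 6400
[solution 2]/[solution 4] = (factor to solution 4)/(factor to solution 2) = 6400/40 = 160

160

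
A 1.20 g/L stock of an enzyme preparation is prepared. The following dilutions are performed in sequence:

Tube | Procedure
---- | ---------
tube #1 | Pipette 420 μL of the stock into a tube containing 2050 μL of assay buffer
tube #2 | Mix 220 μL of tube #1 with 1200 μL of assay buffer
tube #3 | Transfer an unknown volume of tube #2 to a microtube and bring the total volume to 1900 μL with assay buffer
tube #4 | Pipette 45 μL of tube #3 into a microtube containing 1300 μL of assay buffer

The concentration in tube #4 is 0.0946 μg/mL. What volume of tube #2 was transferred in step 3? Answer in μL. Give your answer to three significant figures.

Step 1: 420 μL + 2050 μL = 2470 μL total → factor 2470/420 = 5.881
Step 2: 220 μL + 1200 μL = 1420 μL total → factor 1420/220 = 6.4545
Step 3: v brought to 1900 μL → factor = 1900 μL/v
Step 4: 45 μL + 1300 μL = 1345 μL total → factor 1345/45 = 29.889
Product of known-step factors = 1134.5
Overall factor = 1.20 g/L / (0.0946 μg/mL) = 12685
Step-3 factor = 12685 / 1134.5 = 11.181
v = 1900 μL / 11.181 = 170 μL

170 μL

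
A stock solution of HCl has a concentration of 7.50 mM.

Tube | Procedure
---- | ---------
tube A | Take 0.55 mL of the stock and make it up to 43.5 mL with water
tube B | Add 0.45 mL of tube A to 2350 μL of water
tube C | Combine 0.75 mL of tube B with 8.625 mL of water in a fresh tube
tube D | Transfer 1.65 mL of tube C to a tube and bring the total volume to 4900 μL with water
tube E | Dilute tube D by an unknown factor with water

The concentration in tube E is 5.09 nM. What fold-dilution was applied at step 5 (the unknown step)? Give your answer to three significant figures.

80.7-fold

Step 1: 0.55 mL brought to 43.5 mL → factor 43.5/0.55 = 79.091
Step 2: 0.45 mL + 2350 μL = 2.8 mL total → factor 2.8/0.45 = 6.2222
Step 3: 0.75 mL + 8.625 mL = 9.375 mL total → factor 9.375/0.75 = 12.5
Step 4: 1.65 mL brought to 4900 μL → factor 4.9/1.65 = 2.9697
Step 5: unknown factor x
Product of known-step factors = 18268
Overall factor = 7.50 mM / (5.09 nM) = 1.4735 × 10^6
x = 1.4735 × 10^6 / 18268 = 80.7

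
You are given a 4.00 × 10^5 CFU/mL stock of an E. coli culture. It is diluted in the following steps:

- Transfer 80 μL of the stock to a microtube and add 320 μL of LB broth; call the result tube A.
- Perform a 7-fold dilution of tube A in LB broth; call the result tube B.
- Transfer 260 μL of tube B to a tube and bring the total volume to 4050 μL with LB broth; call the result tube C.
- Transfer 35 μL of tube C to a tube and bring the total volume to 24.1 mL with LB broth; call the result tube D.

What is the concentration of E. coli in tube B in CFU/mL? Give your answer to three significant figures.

1.14 × 10^4 CFU/mL

Step 1: 80 μL + 320 μL = 400 μL total → factor 400/80 = 5
Step 2: 7-fold → factor 7
Dilution factor through tube B = 5 × 7 = 35
[tube B] = 4.00 × 10^5 CFU/mL / 35 = 1.14 × 10^4 CFU/mL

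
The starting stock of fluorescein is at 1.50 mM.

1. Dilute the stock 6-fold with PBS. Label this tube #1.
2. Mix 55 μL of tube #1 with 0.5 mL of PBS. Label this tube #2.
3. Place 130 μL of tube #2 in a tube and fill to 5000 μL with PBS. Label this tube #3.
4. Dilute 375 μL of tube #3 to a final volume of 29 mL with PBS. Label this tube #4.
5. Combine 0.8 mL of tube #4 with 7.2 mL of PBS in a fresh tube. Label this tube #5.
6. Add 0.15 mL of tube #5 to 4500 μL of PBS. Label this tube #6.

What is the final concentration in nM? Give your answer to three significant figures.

0.0269 nM

Step 1: 6-fold → factor 6
Step 2: 55 μL + 0.5 mL = 555 μL total → factor 555/55 = 10.091
Step 3: 130 μL brought to 5000 μL → factor 5000/130 = 38.462
Step 4: 375 μL brought to 29 mL → factor 29000/375 = 77.333
Step 5: 0.8 mL + 7.2 mL = 8 mL total → factor 8/0.8 = 10
Step 6: 0.15 mL + 4500 μL = 4.65 mL total → factor 4.65/0.15 = 31
Overall dilution factor = 6 × 10.091 × 38.462 × 77.333 × 10 × 31 = 5.5826 × 10^7
Final = 1.50 mM / 5.5826 × 10^7 = 2.687 × 10^-8 mM = 0.0269 nM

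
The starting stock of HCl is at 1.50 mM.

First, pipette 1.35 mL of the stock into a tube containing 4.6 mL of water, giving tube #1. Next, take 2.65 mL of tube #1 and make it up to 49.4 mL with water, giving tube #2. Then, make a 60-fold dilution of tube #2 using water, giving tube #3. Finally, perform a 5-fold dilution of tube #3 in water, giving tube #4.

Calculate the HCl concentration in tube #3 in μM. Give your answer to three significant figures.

Step 1: 1.35 mL + 4.6 mL = 5.95 mL total → factor 5.95/1.35 = 4.4074
Step 2: 2.65 mL brought to 49.4 mL → factor 49.4/2.65 = 18.642
Step 3: 60-fold → factor 60
Dilution factor through tube #3 = 4.4074 × 18.642 × 60 = 4929.6
[tube #3] = 1.50 mM / 4929.6 = 0.0003043 mM = 0.304 μM

0.304 μM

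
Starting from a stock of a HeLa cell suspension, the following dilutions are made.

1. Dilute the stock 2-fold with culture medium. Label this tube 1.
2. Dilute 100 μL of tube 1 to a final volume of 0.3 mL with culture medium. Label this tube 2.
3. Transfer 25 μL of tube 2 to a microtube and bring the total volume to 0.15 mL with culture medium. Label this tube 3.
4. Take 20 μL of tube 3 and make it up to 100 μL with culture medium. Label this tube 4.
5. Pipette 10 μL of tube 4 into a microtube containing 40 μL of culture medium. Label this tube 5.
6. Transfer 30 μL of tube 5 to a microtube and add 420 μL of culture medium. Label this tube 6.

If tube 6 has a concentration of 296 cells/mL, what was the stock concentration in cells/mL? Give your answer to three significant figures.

4.00 × 10^6 cells/mL

Step 1: 2-fold → factor 2
Step 2: 100 μL brought to 0.3 mL → factor 300/100 = 3
Step 3: 25 μL brought to 0.15 mL → factor 150/25 = 6
Step 4: 20 μL brought to 100 μL → factor 100/20 = 5
Step 5: 10 μL + 40 μL = 50 μL total → factor 50/10 = 5
Step 6: 30 μL + 420 μL = 450 μL total → factor 450/30 = 15
Overall dilution factor = 2 × 3 × 6 × 5 × 5 × 15 = 13500
Stock = 296 cells/mL × 13500 = 4.00 × 10^6 cells/mL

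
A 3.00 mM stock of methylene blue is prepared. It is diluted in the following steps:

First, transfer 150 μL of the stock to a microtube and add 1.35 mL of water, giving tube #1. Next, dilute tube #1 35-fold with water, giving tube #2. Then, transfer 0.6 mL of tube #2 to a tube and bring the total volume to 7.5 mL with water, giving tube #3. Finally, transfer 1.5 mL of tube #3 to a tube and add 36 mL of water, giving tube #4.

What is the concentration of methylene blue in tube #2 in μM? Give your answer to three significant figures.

8.57 μM

Step 1: 150 μL + 1.35 mL = 1500 μL total → factor 1500/150 = 10
Step 2: 35-fold → factor 35
Dilution factor through tube #2 = 10 × 35 = 350
[tube #2] = 3.00 mM / 350 = 0.008571 mM = 8.57 μM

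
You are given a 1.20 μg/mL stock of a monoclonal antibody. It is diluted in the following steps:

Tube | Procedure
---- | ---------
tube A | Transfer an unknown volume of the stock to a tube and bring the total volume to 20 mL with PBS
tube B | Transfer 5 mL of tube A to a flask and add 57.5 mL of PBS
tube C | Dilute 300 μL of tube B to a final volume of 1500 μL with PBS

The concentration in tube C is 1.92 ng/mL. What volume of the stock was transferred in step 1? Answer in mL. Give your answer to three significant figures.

Step 1: v brought to 20 mL → factor = 20 mL/v
Step 2: 5 mL + 57.5 mL = 62.5 mL total → factor 62.5/5 = 12.5
Step 3: 300 μL brought to 1500 μL → factor 1500/300 = 5
Product of known-step factors = 62.5
Overall factor = 1.20 μg/mL / (1.92 ng/mL) = 625
Step-1 factor = 625 / 62.5 = 10
v = 20 mL / 10 = 2.00 mL

2.00 mL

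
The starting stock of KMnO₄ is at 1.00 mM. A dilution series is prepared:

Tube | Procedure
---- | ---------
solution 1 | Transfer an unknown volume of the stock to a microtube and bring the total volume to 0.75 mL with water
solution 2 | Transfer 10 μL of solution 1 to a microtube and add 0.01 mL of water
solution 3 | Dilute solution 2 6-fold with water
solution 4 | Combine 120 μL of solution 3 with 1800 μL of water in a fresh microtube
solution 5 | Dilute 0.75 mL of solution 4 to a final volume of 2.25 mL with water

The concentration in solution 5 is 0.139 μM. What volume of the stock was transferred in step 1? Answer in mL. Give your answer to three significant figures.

0.0600 mL

Step 1: v brought to 0.75 mL → factor = 0.75 mL/v
Step 2: 10 μL + 0.01 mL = 20 μL total → factor 20/10 = 2
Step 3: 6-fold → factor 6
Step 4: 120 μL + 1800 μL = 1920 μL total → factor 1920/120 = 16
Step 5: 0.75 mL brought to 2.25 mL → factor 2.25/0.75 = 3
Product of known-step factors = 576
Overall factor = 1.00 mM / (0.139 μM) = 7194.2
Step-1 factor = 7194.2 / 576 = 12.49
v = 0.75 mL / 12.49 = 0.0600 mL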